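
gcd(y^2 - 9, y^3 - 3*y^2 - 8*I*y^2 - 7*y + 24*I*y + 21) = y - 3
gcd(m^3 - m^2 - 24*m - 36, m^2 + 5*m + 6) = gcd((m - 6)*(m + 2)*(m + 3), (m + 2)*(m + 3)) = m^2 + 5*m + 6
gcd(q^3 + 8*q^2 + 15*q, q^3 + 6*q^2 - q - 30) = q^2 + 8*q + 15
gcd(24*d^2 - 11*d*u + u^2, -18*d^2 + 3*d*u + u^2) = -3*d + u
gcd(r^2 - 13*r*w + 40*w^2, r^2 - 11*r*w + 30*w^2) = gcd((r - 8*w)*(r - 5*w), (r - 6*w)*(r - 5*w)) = r - 5*w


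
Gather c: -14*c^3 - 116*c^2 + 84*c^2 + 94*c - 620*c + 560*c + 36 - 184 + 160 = -14*c^3 - 32*c^2 + 34*c + 12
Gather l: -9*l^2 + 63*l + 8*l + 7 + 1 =-9*l^2 + 71*l + 8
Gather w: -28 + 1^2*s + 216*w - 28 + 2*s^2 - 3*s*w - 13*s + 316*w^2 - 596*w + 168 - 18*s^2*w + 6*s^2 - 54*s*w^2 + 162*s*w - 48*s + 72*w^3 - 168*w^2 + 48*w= 8*s^2 - 60*s + 72*w^3 + w^2*(148 - 54*s) + w*(-18*s^2 + 159*s - 332) + 112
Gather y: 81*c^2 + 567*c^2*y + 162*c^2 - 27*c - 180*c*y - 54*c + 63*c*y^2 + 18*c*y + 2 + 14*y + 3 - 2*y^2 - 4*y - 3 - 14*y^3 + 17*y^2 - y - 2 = 243*c^2 - 81*c - 14*y^3 + y^2*(63*c + 15) + y*(567*c^2 - 162*c + 9)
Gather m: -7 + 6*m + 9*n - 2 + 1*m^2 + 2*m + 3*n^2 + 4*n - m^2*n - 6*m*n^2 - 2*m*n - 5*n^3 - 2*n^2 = m^2*(1 - n) + m*(-6*n^2 - 2*n + 8) - 5*n^3 + n^2 + 13*n - 9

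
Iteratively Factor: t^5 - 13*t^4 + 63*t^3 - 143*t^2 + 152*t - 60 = (t - 3)*(t^4 - 10*t^3 + 33*t^2 - 44*t + 20) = (t - 3)*(t - 1)*(t^3 - 9*t^2 + 24*t - 20) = (t - 5)*(t - 3)*(t - 1)*(t^2 - 4*t + 4) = (t - 5)*(t - 3)*(t - 2)*(t - 1)*(t - 2)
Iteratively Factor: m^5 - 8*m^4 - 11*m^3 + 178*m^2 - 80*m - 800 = (m - 4)*(m^4 - 4*m^3 - 27*m^2 + 70*m + 200) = (m - 5)*(m - 4)*(m^3 + m^2 - 22*m - 40) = (m - 5)*(m - 4)*(m + 4)*(m^2 - 3*m - 10) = (m - 5)*(m - 4)*(m + 2)*(m + 4)*(m - 5)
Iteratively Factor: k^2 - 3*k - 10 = (k + 2)*(k - 5)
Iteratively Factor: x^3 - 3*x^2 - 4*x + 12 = (x + 2)*(x^2 - 5*x + 6) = (x - 3)*(x + 2)*(x - 2)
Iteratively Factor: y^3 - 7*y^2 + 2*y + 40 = (y + 2)*(y^2 - 9*y + 20) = (y - 4)*(y + 2)*(y - 5)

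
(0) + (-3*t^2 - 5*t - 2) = -3*t^2 - 5*t - 2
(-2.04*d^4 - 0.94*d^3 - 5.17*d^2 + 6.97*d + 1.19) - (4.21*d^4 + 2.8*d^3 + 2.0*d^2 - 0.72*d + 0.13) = -6.25*d^4 - 3.74*d^3 - 7.17*d^2 + 7.69*d + 1.06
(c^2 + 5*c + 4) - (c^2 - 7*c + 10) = 12*c - 6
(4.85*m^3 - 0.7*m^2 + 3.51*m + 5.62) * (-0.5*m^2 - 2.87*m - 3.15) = -2.425*m^5 - 13.5695*m^4 - 15.0235*m^3 - 10.6787*m^2 - 27.1859*m - 17.703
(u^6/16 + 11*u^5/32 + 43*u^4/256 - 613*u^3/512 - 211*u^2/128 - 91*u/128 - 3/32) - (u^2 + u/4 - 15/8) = u^6/16 + 11*u^5/32 + 43*u^4/256 - 613*u^3/512 - 339*u^2/128 - 123*u/128 + 57/32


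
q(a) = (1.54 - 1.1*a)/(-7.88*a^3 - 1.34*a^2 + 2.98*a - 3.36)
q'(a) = (1.54 - 1.1*a)*(23.64*a^2 + 2.68*a - 2.98)/(-7.88*a^3 - 1.34*a^2 + 2.98*a - 3.36)^2 - 1.1/(-7.88*a^3 - 1.34*a^2 + 2.98*a - 3.36) = (-17.336*a^3 + 34.9316*a^2 + 4.1272*a - 0.8932)/(62.0944*a^6 + 21.1184*a^5 - 45.1692*a^4 + 44.9672*a^3 + 17.8852*a^2 - 20.0256*a + 11.2896)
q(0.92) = -0.07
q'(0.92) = 0.30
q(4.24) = 0.01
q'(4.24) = -0.00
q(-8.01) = 0.00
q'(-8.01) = 0.00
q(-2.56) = 0.04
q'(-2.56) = 0.04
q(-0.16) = -0.45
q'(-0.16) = -0.04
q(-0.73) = -0.74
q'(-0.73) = 2.12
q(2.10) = 0.01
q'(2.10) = 0.00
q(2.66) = 0.01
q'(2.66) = -0.00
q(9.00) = 0.00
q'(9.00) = -0.00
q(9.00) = 0.00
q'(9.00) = -0.00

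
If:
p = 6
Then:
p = 6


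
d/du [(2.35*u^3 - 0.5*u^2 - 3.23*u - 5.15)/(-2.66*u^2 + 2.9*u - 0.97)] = (-6.251*u^4 + 13.63*u^3 - 16.8803*u^2 - 26.428*u + 18.0681)/(7.0756*u^4 - 15.428*u^3 + 13.5704*u^2 - 5.626*u + 0.9409)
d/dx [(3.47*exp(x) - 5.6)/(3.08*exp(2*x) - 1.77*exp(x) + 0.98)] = (-10.6876*exp(2*x) + 34.496*exp(x) - 6.5114)*exp(x)/(9.4864*exp(4*x) - 10.9032*exp(3*x) + 9.1697*exp(2*x) - 3.4692*exp(x) + 0.9604)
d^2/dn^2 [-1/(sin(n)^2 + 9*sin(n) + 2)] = (4*sin(n)^4 + 27*sin(n)^3 + 67*sin(n)^2 - 72*sin(n) - 158)/(sin(n)^2 + 9*sin(n) + 2)^3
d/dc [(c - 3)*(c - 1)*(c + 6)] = 3*c^2 + 4*c - 21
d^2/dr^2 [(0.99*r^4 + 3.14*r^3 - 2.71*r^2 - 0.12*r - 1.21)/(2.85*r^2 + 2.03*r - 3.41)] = (16.08255*r^6 + 34.36587*r^5 - 33.249744*r^4 + 6.67020999999986*r^3 - 209.266464*r^2 + 170.073354*r - 98.177002)/(23.149125*r^6 + 49.466025*r^5 - 47.85948*r^4 - 110.005903*r^3 + 57.263448*r^2 + 70.815129*r - 39.651821)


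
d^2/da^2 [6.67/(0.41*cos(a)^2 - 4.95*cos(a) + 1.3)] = (-4.484908*(1 - cos(a)^2)^2 + 40.610295*cos(a)^3 - 151.453689*cos(a)^2 - 124.14204*cos(a) + 324.238038)/(0.41*cos(a)^2 - 4.95*cos(a) + 1.3)^3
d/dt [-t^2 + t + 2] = 1 - 2*t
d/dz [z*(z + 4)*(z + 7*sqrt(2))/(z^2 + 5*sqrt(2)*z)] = (z^2 + 10*sqrt(2)*z - 8*sqrt(2) + 70)/(z^2 + 10*sqrt(2)*z + 50)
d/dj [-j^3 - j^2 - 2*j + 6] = -3*j^2 - 2*j - 2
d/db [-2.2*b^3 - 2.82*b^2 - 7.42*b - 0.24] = -6.6*b^2 - 5.64*b - 7.42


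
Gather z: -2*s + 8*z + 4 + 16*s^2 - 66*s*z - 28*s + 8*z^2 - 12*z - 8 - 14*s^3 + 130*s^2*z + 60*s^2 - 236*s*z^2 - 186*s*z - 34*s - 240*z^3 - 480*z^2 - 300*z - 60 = -14*s^3 + 76*s^2 - 64*s - 240*z^3 + z^2*(-236*s - 472) + z*(130*s^2 - 252*s - 304) - 64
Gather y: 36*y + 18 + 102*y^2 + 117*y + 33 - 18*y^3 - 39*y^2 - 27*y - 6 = -18*y^3 + 63*y^2 + 126*y + 45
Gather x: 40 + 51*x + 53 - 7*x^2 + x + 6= -7*x^2 + 52*x + 99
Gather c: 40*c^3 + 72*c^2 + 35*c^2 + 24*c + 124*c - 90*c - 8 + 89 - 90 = 40*c^3 + 107*c^2 + 58*c - 9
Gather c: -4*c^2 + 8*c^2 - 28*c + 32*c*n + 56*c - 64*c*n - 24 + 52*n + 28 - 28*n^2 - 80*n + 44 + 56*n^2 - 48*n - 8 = 4*c^2 + c*(28 - 32*n) + 28*n^2 - 76*n + 40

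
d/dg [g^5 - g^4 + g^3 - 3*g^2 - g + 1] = 5*g^4 - 4*g^3 + 3*g^2 - 6*g - 1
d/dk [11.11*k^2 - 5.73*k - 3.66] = 22.22*k - 5.73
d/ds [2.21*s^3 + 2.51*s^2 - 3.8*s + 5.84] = 6.63*s^2 + 5.02*s - 3.8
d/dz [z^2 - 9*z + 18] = 2*z - 9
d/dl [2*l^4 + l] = 8*l^3 + 1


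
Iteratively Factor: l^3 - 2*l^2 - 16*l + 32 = (l - 4)*(l^2 + 2*l - 8) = (l - 4)*(l + 4)*(l - 2)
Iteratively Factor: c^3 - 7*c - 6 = (c + 1)*(c^2 - c - 6) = (c + 1)*(c + 2)*(c - 3)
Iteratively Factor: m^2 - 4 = (m - 2)*(m + 2)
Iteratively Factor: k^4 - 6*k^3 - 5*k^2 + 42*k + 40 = (k + 1)*(k^3 - 7*k^2 + 2*k + 40) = (k - 5)*(k + 1)*(k^2 - 2*k - 8) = (k - 5)*(k + 1)*(k + 2)*(k - 4)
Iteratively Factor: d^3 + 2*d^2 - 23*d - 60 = (d + 4)*(d^2 - 2*d - 15) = (d - 5)*(d + 4)*(d + 3)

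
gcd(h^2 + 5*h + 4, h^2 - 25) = 1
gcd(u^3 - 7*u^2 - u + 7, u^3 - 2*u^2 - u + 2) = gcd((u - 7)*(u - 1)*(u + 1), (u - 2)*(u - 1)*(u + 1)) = u^2 - 1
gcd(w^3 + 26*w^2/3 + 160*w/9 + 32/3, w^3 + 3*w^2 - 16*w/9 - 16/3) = w + 4/3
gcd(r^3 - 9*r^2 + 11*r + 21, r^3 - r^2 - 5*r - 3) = r^2 - 2*r - 3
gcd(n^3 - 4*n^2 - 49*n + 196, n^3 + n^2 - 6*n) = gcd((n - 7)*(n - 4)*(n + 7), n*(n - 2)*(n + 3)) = 1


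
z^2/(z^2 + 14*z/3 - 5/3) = 3*z^2/(3*z^2 + 14*z - 5)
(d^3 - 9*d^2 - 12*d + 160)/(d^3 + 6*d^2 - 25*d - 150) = (d^2 - 4*d - 32)/(d^2 + 11*d + 30)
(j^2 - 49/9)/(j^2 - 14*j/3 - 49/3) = (j - 7/3)/(j - 7)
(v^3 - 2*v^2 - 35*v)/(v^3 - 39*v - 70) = v/(v + 2)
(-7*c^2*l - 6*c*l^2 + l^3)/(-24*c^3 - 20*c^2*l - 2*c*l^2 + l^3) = l*(7*c^2 + 6*c*l - l^2)/(24*c^3 + 20*c^2*l + 2*c*l^2 - l^3)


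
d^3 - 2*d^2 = d^2*(d - 2)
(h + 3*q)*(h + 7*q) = h^2 + 10*h*q + 21*q^2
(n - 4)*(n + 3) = n^2 - n - 12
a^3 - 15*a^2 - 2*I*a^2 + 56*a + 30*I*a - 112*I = (a - 8)*(a - 7)*(a - 2*I)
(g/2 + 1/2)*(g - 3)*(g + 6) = g^3/2 + 2*g^2 - 15*g/2 - 9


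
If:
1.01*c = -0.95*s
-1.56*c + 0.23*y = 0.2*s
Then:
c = 0.170703125*y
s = -0.181484375*y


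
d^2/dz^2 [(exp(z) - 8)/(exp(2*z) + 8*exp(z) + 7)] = (exp(4*z) - 40*exp(3*z) - 234*exp(2*z) - 344*exp(z) + 497)*exp(z)/(exp(6*z) + 24*exp(5*z) + 213*exp(4*z) + 848*exp(3*z) + 1491*exp(2*z) + 1176*exp(z) + 343)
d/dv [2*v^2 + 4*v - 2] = 4*v + 4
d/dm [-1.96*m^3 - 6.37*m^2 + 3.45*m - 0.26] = -5.88*m^2 - 12.74*m + 3.45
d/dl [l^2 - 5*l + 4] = 2*l - 5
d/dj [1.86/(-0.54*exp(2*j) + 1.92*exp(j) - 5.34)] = (2.0088*exp(j) - 3.5712)*exp(j)/(0.54*exp(2*j) - 1.92*exp(j) + 5.34)^2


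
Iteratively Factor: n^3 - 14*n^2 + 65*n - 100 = (n - 5)*(n^2 - 9*n + 20) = (n - 5)^2*(n - 4)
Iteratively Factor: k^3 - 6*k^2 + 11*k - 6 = (k - 1)*(k^2 - 5*k + 6) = (k - 3)*(k - 1)*(k - 2)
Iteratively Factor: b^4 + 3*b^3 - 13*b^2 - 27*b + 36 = (b + 4)*(b^3 - b^2 - 9*b + 9) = (b + 3)*(b + 4)*(b^2 - 4*b + 3) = (b - 3)*(b + 3)*(b + 4)*(b - 1)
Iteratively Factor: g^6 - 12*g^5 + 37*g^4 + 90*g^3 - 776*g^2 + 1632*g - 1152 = (g - 4)*(g^5 - 8*g^4 + 5*g^3 + 110*g^2 - 336*g + 288) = (g - 4)*(g + 4)*(g^4 - 12*g^3 + 53*g^2 - 102*g + 72) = (g - 4)*(g - 2)*(g + 4)*(g^3 - 10*g^2 + 33*g - 36) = (g - 4)*(g - 3)*(g - 2)*(g + 4)*(g^2 - 7*g + 12) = (g - 4)*(g - 3)^2*(g - 2)*(g + 4)*(g - 4)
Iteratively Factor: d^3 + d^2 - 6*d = (d - 2)*(d^2 + 3*d) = d*(d - 2)*(d + 3)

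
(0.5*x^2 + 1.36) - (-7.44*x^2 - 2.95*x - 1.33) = 7.94*x^2 + 2.95*x + 2.69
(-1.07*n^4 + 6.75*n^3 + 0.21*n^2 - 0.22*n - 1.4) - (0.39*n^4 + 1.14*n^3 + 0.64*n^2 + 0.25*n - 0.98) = -1.46*n^4 + 5.61*n^3 - 0.43*n^2 - 0.47*n - 0.42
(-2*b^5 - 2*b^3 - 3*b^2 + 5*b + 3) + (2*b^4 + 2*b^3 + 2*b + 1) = -2*b^5 + 2*b^4 - 3*b^2 + 7*b + 4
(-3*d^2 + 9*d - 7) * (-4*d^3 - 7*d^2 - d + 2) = 12*d^5 - 15*d^4 - 32*d^3 + 34*d^2 + 25*d - 14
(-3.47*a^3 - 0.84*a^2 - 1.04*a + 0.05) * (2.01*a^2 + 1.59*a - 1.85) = -6.9747*a^5 - 7.2057*a^4 + 2.9935*a^3 + 0.000899999999999901*a^2 + 2.0035*a - 0.0925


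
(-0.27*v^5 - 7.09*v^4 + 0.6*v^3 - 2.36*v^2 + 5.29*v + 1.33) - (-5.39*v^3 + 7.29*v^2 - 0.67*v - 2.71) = -0.27*v^5 - 7.09*v^4 + 5.99*v^3 - 9.65*v^2 + 5.96*v + 4.04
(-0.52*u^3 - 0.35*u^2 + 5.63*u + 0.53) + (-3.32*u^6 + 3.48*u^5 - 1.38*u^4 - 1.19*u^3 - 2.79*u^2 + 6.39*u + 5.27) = -3.32*u^6 + 3.48*u^5 - 1.38*u^4 - 1.71*u^3 - 3.14*u^2 + 12.02*u + 5.8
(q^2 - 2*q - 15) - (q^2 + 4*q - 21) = 6 - 6*q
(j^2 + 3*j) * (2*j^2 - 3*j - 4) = 2*j^4 + 3*j^3 - 13*j^2 - 12*j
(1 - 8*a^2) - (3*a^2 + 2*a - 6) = -11*a^2 - 2*a + 7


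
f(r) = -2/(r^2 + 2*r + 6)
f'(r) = -2*(-2*r - 2)/(r^2 + 2*r + 6)^2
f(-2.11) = -0.32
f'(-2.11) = -0.11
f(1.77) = -0.16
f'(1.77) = 0.07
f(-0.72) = -0.39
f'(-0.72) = 0.04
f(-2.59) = -0.27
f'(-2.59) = -0.11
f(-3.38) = -0.19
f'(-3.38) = -0.08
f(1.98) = -0.14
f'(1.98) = 0.06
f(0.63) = -0.26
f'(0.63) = 0.11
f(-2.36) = -0.29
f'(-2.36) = -0.12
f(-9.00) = -0.03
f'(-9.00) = -0.00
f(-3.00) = -0.22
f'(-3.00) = -0.10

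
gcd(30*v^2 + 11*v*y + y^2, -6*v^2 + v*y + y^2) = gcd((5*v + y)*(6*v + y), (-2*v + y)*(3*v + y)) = 1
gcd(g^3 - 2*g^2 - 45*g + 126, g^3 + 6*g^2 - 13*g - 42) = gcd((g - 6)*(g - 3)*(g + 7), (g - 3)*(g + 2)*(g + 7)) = g^2 + 4*g - 21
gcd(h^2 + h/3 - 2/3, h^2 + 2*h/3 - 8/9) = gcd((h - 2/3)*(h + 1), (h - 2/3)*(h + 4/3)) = h - 2/3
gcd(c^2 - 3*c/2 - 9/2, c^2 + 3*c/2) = c + 3/2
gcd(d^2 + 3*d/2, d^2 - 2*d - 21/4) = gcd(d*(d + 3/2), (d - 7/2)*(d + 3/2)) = d + 3/2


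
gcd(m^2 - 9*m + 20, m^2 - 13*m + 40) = m - 5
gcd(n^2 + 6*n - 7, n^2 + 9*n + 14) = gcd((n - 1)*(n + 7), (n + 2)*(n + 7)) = n + 7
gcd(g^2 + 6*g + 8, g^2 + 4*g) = g + 4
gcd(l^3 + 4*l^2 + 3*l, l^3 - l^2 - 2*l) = l^2 + l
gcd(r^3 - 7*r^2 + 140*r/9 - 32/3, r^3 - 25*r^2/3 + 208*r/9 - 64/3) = r^2 - 17*r/3 + 8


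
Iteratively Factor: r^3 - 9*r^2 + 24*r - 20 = (r - 2)*(r^2 - 7*r + 10) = (r - 5)*(r - 2)*(r - 2)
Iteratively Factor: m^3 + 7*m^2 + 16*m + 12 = (m + 3)*(m^2 + 4*m + 4) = (m + 2)*(m + 3)*(m + 2)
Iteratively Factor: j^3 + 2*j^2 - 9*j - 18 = (j + 2)*(j^2 - 9) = (j - 3)*(j + 2)*(j + 3)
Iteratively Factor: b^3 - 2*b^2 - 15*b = (b + 3)*(b^2 - 5*b) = (b - 5)*(b + 3)*(b)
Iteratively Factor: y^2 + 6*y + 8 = (y + 2)*(y + 4)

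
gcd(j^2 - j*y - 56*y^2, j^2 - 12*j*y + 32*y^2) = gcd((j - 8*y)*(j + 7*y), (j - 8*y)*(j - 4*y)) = -j + 8*y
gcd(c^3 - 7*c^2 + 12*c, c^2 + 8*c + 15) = 1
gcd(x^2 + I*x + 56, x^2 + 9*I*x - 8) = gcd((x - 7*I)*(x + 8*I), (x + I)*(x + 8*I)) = x + 8*I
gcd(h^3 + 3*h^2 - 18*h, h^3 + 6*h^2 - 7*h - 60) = h - 3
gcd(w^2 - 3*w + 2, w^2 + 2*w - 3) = w - 1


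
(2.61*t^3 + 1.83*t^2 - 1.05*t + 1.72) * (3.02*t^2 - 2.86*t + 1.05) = 7.8822*t^5 - 1.938*t^4 - 5.6643*t^3 + 10.1189*t^2 - 6.0217*t + 1.806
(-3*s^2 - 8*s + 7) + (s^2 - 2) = -2*s^2 - 8*s + 5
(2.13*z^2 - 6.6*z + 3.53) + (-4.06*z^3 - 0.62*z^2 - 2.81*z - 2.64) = -4.06*z^3 + 1.51*z^2 - 9.41*z + 0.89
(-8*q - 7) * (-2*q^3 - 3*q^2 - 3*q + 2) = 16*q^4 + 38*q^3 + 45*q^2 + 5*q - 14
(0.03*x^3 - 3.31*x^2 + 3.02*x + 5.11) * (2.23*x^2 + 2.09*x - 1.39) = 0.0669*x^5 - 7.3186*x^4 - 0.224999999999999*x^3 + 22.308*x^2 + 6.4821*x - 7.1029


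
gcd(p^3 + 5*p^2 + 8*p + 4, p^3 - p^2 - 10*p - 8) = p^2 + 3*p + 2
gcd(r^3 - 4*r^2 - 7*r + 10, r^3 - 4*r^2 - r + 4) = r - 1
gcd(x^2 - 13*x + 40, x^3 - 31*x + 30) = x - 5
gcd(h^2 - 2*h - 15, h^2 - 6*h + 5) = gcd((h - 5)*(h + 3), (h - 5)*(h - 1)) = h - 5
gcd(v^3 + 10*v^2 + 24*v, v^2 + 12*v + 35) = 1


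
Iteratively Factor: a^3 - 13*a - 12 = (a + 1)*(a^2 - a - 12) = (a - 4)*(a + 1)*(a + 3)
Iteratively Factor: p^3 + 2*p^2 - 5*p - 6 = (p - 2)*(p^2 + 4*p + 3) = (p - 2)*(p + 3)*(p + 1)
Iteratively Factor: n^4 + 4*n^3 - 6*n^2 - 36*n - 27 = (n - 3)*(n^3 + 7*n^2 + 15*n + 9) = (n - 3)*(n + 1)*(n^2 + 6*n + 9) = (n - 3)*(n + 1)*(n + 3)*(n + 3)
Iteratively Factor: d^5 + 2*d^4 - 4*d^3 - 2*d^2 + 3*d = (d - 1)*(d^4 + 3*d^3 - d^2 - 3*d) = d*(d - 1)*(d^3 + 3*d^2 - d - 3) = d*(d - 1)^2*(d^2 + 4*d + 3) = d*(d - 1)^2*(d + 1)*(d + 3)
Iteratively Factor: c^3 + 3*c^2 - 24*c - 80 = (c - 5)*(c^2 + 8*c + 16) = (c - 5)*(c + 4)*(c + 4)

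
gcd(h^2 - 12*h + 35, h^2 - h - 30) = 1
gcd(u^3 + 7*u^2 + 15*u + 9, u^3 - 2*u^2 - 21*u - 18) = u^2 + 4*u + 3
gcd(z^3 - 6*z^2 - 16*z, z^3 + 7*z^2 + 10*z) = z^2 + 2*z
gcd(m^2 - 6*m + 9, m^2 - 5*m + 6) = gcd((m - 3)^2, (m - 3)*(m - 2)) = m - 3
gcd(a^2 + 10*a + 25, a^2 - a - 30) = a + 5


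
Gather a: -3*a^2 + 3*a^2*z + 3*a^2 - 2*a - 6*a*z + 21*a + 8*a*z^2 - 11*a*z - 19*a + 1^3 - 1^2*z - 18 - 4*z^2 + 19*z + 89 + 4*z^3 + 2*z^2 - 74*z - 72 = 3*a^2*z + a*(8*z^2 - 17*z) + 4*z^3 - 2*z^2 - 56*z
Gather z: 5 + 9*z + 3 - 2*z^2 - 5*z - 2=-2*z^2 + 4*z + 6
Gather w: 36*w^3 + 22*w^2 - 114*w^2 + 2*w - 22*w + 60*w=36*w^3 - 92*w^2 + 40*w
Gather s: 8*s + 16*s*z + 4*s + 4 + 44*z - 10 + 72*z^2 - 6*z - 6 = s*(16*z + 12) + 72*z^2 + 38*z - 12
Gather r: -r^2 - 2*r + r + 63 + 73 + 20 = -r^2 - r + 156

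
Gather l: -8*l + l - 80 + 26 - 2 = -7*l - 56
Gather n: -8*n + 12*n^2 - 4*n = 12*n^2 - 12*n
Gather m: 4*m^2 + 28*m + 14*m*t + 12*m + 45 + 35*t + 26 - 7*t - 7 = 4*m^2 + m*(14*t + 40) + 28*t + 64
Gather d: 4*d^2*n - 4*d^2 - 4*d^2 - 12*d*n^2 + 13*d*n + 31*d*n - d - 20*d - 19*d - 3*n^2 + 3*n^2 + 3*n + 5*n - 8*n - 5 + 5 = d^2*(4*n - 8) + d*(-12*n^2 + 44*n - 40)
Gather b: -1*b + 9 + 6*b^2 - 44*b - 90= 6*b^2 - 45*b - 81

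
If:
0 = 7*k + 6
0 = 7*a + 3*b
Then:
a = -3*b/7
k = -6/7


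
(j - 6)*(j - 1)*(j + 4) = j^3 - 3*j^2 - 22*j + 24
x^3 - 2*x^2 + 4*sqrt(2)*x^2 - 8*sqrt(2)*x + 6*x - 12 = (x - 2)*(x + sqrt(2))*(x + 3*sqrt(2))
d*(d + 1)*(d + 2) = d^3 + 3*d^2 + 2*d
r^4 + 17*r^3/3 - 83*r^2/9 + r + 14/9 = (r - 1)*(r - 2/3)*(r + 1/3)*(r + 7)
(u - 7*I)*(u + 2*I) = u^2 - 5*I*u + 14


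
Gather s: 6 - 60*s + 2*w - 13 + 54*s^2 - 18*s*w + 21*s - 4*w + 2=54*s^2 + s*(-18*w - 39) - 2*w - 5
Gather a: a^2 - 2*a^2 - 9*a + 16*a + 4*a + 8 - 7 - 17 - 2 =-a^2 + 11*a - 18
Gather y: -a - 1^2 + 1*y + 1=-a + y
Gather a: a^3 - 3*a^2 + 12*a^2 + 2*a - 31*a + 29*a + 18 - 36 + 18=a^3 + 9*a^2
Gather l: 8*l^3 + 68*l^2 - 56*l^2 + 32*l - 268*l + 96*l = 8*l^3 + 12*l^2 - 140*l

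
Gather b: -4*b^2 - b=-4*b^2 - b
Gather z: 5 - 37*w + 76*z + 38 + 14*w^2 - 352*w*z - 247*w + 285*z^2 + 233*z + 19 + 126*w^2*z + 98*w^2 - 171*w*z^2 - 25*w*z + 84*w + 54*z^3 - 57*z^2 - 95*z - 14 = 112*w^2 - 200*w + 54*z^3 + z^2*(228 - 171*w) + z*(126*w^2 - 377*w + 214) + 48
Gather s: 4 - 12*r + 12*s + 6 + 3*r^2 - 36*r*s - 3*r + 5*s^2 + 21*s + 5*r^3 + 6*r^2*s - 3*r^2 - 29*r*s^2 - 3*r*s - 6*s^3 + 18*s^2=5*r^3 - 15*r - 6*s^3 + s^2*(23 - 29*r) + s*(6*r^2 - 39*r + 33) + 10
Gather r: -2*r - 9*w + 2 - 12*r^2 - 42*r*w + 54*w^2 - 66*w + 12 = -12*r^2 + r*(-42*w - 2) + 54*w^2 - 75*w + 14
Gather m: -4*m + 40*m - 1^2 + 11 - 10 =36*m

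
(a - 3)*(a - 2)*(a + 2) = a^3 - 3*a^2 - 4*a + 12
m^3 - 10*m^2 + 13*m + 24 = (m - 8)*(m - 3)*(m + 1)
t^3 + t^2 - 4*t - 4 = (t - 2)*(t + 1)*(t + 2)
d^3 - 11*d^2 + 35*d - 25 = (d - 5)^2*(d - 1)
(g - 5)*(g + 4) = g^2 - g - 20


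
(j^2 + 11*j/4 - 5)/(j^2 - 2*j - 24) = (j - 5/4)/(j - 6)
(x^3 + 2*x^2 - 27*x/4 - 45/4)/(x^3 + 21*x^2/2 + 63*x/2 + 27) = (x - 5/2)/(x + 6)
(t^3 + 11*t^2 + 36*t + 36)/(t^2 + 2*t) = t + 9 + 18/t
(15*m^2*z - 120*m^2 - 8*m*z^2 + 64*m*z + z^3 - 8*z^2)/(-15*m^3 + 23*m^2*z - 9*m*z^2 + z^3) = (z - 8)/(-m + z)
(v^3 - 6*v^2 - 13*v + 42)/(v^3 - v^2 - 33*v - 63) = (v - 2)/(v + 3)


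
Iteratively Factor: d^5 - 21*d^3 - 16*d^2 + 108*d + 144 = (d + 2)*(d^4 - 2*d^3 - 17*d^2 + 18*d + 72) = (d + 2)*(d + 3)*(d^3 - 5*d^2 - 2*d + 24) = (d - 3)*(d + 2)*(d + 3)*(d^2 - 2*d - 8) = (d - 3)*(d + 2)^2*(d + 3)*(d - 4)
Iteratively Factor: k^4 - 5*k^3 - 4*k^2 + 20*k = (k - 5)*(k^3 - 4*k) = (k - 5)*(k + 2)*(k^2 - 2*k) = (k - 5)*(k - 2)*(k + 2)*(k)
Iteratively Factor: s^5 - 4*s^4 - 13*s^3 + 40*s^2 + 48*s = (s + 1)*(s^4 - 5*s^3 - 8*s^2 + 48*s) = (s + 1)*(s + 3)*(s^3 - 8*s^2 + 16*s) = (s - 4)*(s + 1)*(s + 3)*(s^2 - 4*s) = s*(s - 4)*(s + 1)*(s + 3)*(s - 4)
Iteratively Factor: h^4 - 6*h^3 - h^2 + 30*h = (h - 5)*(h^3 - h^2 - 6*h) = (h - 5)*(h - 3)*(h^2 + 2*h) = h*(h - 5)*(h - 3)*(h + 2)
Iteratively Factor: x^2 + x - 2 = (x + 2)*(x - 1)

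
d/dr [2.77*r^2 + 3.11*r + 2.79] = 5.54*r + 3.11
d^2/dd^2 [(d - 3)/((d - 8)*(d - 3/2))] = 4*(4*d^3 - 36*d^2 + 198*d - 483)/(8*d^6 - 228*d^5 + 2454*d^4 - 12331*d^3 + 29448*d^2 - 32832*d + 13824)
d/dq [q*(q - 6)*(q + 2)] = 3*q^2 - 8*q - 12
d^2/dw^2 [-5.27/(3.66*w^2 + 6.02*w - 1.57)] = (141.189624*w^2 + 232.229928*w - 5.27*(7.32*w + 6.02)*(14.64*w + 12.04) - 60.564948)/(3.66*w^2 + 6.02*w - 1.57)^3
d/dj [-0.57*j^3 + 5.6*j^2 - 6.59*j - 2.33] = -1.71*j^2 + 11.2*j - 6.59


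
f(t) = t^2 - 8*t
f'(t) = 2*t - 8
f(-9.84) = 175.55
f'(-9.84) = -27.68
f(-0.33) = 2.75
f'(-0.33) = -8.66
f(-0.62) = 5.34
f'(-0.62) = -9.24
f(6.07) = -11.72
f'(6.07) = 4.14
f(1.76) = -10.98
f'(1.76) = -4.48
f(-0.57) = 4.88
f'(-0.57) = -9.14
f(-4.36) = 53.89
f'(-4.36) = -16.72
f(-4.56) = 57.27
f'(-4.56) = -17.12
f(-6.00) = 84.00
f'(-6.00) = -20.00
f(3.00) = -15.00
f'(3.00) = -2.00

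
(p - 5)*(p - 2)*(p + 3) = p^3 - 4*p^2 - 11*p + 30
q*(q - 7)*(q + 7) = q^3 - 49*q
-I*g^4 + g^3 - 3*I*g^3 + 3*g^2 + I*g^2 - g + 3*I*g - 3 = (g - 1)*(g + 1)*(g + 3)*(-I*g + 1)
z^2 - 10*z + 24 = (z - 6)*(z - 4)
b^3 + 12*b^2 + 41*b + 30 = (b + 1)*(b + 5)*(b + 6)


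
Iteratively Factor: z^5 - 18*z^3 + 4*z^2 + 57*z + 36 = (z + 1)*(z^4 - z^3 - 17*z^2 + 21*z + 36) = (z + 1)^2*(z^3 - 2*z^2 - 15*z + 36) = (z - 3)*(z + 1)^2*(z^2 + z - 12) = (z - 3)*(z + 1)^2*(z + 4)*(z - 3)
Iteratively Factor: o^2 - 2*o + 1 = (o - 1)*(o - 1)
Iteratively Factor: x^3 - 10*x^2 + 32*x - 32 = (x - 4)*(x^2 - 6*x + 8) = (x - 4)*(x - 2)*(x - 4)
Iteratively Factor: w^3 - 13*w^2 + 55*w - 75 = (w - 5)*(w^2 - 8*w + 15) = (w - 5)*(w - 3)*(w - 5)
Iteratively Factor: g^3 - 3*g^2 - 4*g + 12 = (g - 3)*(g^2 - 4) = (g - 3)*(g - 2)*(g + 2)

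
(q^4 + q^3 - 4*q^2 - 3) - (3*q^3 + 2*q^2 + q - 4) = q^4 - 2*q^3 - 6*q^2 - q + 1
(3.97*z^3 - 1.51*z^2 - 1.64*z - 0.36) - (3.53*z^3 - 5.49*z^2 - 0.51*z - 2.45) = 0.44*z^3 + 3.98*z^2 - 1.13*z + 2.09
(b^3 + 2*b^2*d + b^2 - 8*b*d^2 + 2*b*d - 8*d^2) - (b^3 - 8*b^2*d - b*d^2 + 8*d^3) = 10*b^2*d + b^2 - 7*b*d^2 + 2*b*d - 8*d^3 - 8*d^2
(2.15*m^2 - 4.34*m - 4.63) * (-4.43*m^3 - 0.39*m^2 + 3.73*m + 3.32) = -9.5245*m^5 + 18.3877*m^4 + 30.223*m^3 - 7.2445*m^2 - 31.6787*m - 15.3716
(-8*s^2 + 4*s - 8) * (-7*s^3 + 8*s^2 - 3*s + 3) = 56*s^5 - 92*s^4 + 112*s^3 - 100*s^2 + 36*s - 24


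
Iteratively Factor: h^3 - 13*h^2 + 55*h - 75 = (h - 5)*(h^2 - 8*h + 15) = (h - 5)^2*(h - 3)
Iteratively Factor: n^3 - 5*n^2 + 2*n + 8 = (n - 4)*(n^2 - n - 2) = (n - 4)*(n + 1)*(n - 2)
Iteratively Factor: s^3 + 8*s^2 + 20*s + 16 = (s + 4)*(s^2 + 4*s + 4) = (s + 2)*(s + 4)*(s + 2)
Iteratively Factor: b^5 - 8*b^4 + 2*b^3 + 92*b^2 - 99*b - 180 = (b + 3)*(b^4 - 11*b^3 + 35*b^2 - 13*b - 60) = (b - 3)*(b + 3)*(b^3 - 8*b^2 + 11*b + 20) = (b - 3)*(b + 1)*(b + 3)*(b^2 - 9*b + 20) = (b - 4)*(b - 3)*(b + 1)*(b + 3)*(b - 5)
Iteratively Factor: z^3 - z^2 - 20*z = (z + 4)*(z^2 - 5*z) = (z - 5)*(z + 4)*(z)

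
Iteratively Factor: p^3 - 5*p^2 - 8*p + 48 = (p - 4)*(p^2 - p - 12) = (p - 4)*(p + 3)*(p - 4)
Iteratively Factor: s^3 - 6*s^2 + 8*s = (s - 2)*(s^2 - 4*s) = s*(s - 2)*(s - 4)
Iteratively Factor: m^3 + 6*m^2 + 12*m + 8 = (m + 2)*(m^2 + 4*m + 4) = (m + 2)^2*(m + 2)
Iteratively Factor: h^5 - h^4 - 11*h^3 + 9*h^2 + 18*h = (h + 3)*(h^4 - 4*h^3 + h^2 + 6*h) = h*(h + 3)*(h^3 - 4*h^2 + h + 6) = h*(h - 3)*(h + 3)*(h^2 - h - 2) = h*(h - 3)*(h - 2)*(h + 3)*(h + 1)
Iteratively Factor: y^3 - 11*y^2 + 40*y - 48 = (y - 4)*(y^2 - 7*y + 12) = (y - 4)^2*(y - 3)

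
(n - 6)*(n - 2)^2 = n^3 - 10*n^2 + 28*n - 24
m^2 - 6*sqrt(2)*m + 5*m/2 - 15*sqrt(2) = (m + 5/2)*(m - 6*sqrt(2))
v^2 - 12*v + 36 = (v - 6)^2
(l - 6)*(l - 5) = l^2 - 11*l + 30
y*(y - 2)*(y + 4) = y^3 + 2*y^2 - 8*y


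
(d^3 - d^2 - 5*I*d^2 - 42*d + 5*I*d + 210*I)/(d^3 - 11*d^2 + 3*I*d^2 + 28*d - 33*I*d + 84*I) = (d^2 + d*(6 - 5*I) - 30*I)/(d^2 + d*(-4 + 3*I) - 12*I)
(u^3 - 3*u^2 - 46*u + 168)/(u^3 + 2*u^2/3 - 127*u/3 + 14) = 3*(u - 4)/(3*u - 1)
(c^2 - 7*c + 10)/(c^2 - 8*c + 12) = (c - 5)/(c - 6)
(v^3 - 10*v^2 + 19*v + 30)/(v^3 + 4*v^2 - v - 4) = (v^2 - 11*v + 30)/(v^2 + 3*v - 4)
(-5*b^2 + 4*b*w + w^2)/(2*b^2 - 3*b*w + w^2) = (5*b + w)/(-2*b + w)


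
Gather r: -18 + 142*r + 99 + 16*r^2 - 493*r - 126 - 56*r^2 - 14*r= -40*r^2 - 365*r - 45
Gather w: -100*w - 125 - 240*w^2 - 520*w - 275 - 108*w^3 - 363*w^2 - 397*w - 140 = -108*w^3 - 603*w^2 - 1017*w - 540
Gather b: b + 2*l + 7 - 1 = b + 2*l + 6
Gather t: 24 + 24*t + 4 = 24*t + 28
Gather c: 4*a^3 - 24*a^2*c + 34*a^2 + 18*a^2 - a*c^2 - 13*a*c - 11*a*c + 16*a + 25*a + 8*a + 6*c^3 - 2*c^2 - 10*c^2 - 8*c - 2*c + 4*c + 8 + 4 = 4*a^3 + 52*a^2 + 49*a + 6*c^3 + c^2*(-a - 12) + c*(-24*a^2 - 24*a - 6) + 12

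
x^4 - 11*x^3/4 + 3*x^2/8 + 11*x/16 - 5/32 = (x - 5/2)*(x - 1/2)*(x - 1/4)*(x + 1/2)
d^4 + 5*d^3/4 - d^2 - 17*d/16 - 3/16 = (d - 1)*(d + 1/4)*(d + 1/2)*(d + 3/2)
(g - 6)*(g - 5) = g^2 - 11*g + 30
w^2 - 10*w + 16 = (w - 8)*(w - 2)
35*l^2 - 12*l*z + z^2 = (-7*l + z)*(-5*l + z)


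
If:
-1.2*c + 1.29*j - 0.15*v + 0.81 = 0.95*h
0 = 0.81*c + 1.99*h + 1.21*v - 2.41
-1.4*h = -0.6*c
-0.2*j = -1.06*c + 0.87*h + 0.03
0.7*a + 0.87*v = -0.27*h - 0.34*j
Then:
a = -2.39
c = -0.10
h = -0.04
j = -0.51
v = 2.14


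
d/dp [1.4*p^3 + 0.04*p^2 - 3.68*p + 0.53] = 4.2*p^2 + 0.08*p - 3.68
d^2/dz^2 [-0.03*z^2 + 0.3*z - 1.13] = -0.0600000000000000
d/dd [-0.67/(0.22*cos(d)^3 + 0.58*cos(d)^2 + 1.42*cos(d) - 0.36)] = (0.4422*sin(d)^2 - 0.7772*cos(d) - 1.3936)*sin(d)/(0.22*cos(d)^3 + 0.58*cos(d)^2 + 1.42*cos(d) - 0.36)^2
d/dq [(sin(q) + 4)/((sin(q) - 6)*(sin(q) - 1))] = (-8*sin(q) + cos(q)^2 + 33)*cos(q)/((sin(q) - 6)^2*(sin(q) - 1)^2)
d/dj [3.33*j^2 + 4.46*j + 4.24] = 6.66*j + 4.46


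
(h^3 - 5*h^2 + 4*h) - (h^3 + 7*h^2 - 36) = -12*h^2 + 4*h + 36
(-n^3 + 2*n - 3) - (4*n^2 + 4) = -n^3 - 4*n^2 + 2*n - 7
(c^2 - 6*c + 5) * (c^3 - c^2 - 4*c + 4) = c^5 - 7*c^4 + 7*c^3 + 23*c^2 - 44*c + 20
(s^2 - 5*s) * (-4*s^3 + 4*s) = -4*s^5 + 20*s^4 + 4*s^3 - 20*s^2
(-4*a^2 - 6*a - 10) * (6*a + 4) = -24*a^3 - 52*a^2 - 84*a - 40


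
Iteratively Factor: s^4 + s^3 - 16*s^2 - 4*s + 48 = (s + 4)*(s^3 - 3*s^2 - 4*s + 12) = (s - 2)*(s + 4)*(s^2 - s - 6) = (s - 3)*(s - 2)*(s + 4)*(s + 2)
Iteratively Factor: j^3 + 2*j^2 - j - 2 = (j - 1)*(j^2 + 3*j + 2) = (j - 1)*(j + 2)*(j + 1)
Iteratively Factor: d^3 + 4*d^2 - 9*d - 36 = (d + 4)*(d^2 - 9) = (d - 3)*(d + 4)*(d + 3)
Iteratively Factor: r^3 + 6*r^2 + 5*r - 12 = (r + 4)*(r^2 + 2*r - 3) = (r - 1)*(r + 4)*(r + 3)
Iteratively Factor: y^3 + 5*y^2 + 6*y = (y)*(y^2 + 5*y + 6) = y*(y + 3)*(y + 2)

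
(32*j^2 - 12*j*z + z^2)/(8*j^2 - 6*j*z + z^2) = (-8*j + z)/(-2*j + z)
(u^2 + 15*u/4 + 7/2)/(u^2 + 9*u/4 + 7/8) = 2*(u + 2)/(2*u + 1)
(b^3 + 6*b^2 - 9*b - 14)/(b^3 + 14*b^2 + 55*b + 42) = (b - 2)/(b + 6)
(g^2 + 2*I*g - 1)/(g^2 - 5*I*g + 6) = (g + I)/(g - 6*I)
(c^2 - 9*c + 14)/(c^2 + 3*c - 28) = (c^2 - 9*c + 14)/(c^2 + 3*c - 28)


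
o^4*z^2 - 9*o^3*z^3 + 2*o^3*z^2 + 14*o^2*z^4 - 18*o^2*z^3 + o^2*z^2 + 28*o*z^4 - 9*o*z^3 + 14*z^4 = (o - 7*z)*(o - 2*z)*(o*z + z)^2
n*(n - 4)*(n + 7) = n^3 + 3*n^2 - 28*n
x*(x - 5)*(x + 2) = x^3 - 3*x^2 - 10*x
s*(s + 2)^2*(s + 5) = s^4 + 9*s^3 + 24*s^2 + 20*s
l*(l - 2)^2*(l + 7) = l^4 + 3*l^3 - 24*l^2 + 28*l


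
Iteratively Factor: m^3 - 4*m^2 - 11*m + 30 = (m - 2)*(m^2 - 2*m - 15) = (m - 5)*(m - 2)*(m + 3)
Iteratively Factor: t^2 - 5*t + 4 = (t - 4)*(t - 1)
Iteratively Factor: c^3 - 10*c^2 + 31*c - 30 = (c - 3)*(c^2 - 7*c + 10) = (c - 5)*(c - 3)*(c - 2)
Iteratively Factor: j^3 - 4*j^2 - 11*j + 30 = (j + 3)*(j^2 - 7*j + 10) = (j - 2)*(j + 3)*(j - 5)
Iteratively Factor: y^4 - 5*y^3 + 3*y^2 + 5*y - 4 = (y - 1)*(y^3 - 4*y^2 - y + 4) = (y - 4)*(y - 1)*(y^2 - 1) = (y - 4)*(y - 1)^2*(y + 1)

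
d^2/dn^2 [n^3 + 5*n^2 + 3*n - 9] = 6*n + 10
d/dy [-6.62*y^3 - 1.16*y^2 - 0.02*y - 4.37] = -19.86*y^2 - 2.32*y - 0.02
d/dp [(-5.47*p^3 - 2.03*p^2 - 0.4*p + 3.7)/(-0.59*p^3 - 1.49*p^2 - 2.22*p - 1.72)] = (6.9526*p^4 + 23.8148*p^3 + 38.6848*p^2 + 18.0092*p + 8.902)/(0.3481*p^6 + 1.7582*p^5 + 4.8397*p^4 + 8.6452*p^3 + 10.054*p^2 + 7.6368*p + 2.9584)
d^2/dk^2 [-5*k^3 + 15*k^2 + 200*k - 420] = 30 - 30*k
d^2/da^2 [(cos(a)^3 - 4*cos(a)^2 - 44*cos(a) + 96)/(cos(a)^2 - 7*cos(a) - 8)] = -(sin(a)^4 + 10*sin(a)^2 + 73*cos(a)/4 + 3*cos(3*a)/4 + 19)/(cos(a) + 1)^3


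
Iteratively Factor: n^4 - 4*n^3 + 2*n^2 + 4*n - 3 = (n - 1)*(n^3 - 3*n^2 - n + 3) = (n - 3)*(n - 1)*(n^2 - 1) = (n - 3)*(n - 1)*(n + 1)*(n - 1)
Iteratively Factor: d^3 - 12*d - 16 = (d + 2)*(d^2 - 2*d - 8) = (d + 2)^2*(d - 4)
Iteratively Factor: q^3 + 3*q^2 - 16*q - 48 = (q + 3)*(q^2 - 16) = (q + 3)*(q + 4)*(q - 4)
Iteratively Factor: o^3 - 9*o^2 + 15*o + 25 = (o - 5)*(o^2 - 4*o - 5) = (o - 5)^2*(o + 1)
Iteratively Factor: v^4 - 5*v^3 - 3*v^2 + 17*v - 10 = (v - 5)*(v^3 - 3*v + 2) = (v - 5)*(v - 1)*(v^2 + v - 2) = (v - 5)*(v - 1)^2*(v + 2)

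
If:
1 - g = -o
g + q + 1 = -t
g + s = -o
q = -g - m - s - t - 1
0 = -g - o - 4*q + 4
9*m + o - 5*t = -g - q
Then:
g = -5/44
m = -27/22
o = -49/44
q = 115/88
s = 27/22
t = -193/88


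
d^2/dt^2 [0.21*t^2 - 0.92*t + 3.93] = 0.420000000000000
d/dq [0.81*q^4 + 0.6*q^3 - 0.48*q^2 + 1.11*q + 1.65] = 3.24*q^3 + 1.8*q^2 - 0.96*q + 1.11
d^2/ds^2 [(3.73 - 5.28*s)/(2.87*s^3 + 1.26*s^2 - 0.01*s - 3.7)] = (-260.944992*s^5 + 254.122428*s^4 + 198.746688*s^3 - 637.931658*s^2 + 89.679072*s + 35.169986)/(23.639903*s^9 + 31.135482*s^8 + 13.422129*s^7 - 89.646186*s^6 - 80.326407*s^5 - 16.984842*s^4 + 118.150619*s^3 + 51.74709*s^2 - 0.4107*s - 50.653)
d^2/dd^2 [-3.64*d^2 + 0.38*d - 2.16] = -7.28000000000000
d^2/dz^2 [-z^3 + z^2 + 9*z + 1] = 2 - 6*z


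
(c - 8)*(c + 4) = c^2 - 4*c - 32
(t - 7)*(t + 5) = t^2 - 2*t - 35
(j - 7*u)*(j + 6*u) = j^2 - j*u - 42*u^2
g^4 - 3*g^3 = g^3*(g - 3)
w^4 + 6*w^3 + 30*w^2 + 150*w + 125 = (w + 1)*(w + 5)*(w - 5*I)*(w + 5*I)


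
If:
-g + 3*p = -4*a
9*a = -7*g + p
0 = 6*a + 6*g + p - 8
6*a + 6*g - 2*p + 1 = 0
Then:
No Solution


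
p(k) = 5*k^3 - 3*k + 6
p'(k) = 15*k^2 - 3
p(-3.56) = -208.91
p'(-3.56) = 187.10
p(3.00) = 132.00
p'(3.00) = 132.00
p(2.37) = 65.45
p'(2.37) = 81.25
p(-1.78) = -16.86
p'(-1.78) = 44.53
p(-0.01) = 6.03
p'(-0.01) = -3.00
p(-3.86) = -269.98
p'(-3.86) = 220.49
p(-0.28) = 6.73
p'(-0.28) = -1.82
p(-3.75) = -246.42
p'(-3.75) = 207.94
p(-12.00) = -8598.00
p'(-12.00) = 2157.00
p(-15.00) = -16824.00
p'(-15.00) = 3372.00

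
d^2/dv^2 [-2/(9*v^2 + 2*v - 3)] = 4*(81*v^2 + 18*v - 4*(9*v + 1)^2 - 27)/(9*v^2 + 2*v - 3)^3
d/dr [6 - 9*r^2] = -18*r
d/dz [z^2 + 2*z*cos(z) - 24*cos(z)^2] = -2*z*sin(z) + 2*z + 24*sin(2*z) + 2*cos(z)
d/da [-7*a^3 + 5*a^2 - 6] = a*(10 - 21*a)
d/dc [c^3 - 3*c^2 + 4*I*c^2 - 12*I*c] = 3*c^2 + c*(-6 + 8*I) - 12*I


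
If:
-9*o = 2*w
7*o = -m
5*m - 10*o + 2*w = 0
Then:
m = 0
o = 0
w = 0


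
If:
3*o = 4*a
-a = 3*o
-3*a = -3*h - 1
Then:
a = 0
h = -1/3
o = 0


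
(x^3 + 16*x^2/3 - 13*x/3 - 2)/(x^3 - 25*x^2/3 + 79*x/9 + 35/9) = 3*(x^2 + 5*x - 6)/(3*x^2 - 26*x + 35)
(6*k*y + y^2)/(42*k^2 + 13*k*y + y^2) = y/(7*k + y)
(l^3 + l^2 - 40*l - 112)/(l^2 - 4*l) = (l^3 + l^2 - 40*l - 112)/(l*(l - 4))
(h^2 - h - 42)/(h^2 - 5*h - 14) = (h + 6)/(h + 2)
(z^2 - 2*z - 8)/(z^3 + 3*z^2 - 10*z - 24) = (z - 4)/(z^2 + z - 12)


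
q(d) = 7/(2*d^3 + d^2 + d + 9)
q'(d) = 7*(-6*d^2 - 2*d - 1)/(2*d^3 + d^2 + d + 9)^2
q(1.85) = 0.26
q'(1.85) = -0.24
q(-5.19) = -0.03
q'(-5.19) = -0.02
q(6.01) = 0.01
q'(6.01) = -0.01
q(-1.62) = 4.66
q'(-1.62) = -41.94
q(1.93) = 0.24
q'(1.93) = -0.23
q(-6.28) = -0.02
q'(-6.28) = -0.01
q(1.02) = 0.53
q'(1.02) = -0.37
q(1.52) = 0.35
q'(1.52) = -0.32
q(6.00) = 0.01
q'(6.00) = -0.00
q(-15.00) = 0.00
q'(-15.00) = 0.00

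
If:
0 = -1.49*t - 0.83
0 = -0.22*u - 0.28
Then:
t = -0.56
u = -1.27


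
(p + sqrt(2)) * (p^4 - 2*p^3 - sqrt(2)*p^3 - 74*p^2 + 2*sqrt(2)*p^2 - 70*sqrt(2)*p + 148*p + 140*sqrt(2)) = p^5 - 2*p^4 - 76*p^3 - 144*sqrt(2)*p^2 + 152*p^2 - 140*p + 288*sqrt(2)*p + 280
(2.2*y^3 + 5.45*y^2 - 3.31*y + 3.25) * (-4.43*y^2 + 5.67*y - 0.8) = -9.746*y^5 - 11.6695*y^4 + 43.8048*y^3 - 37.5252*y^2 + 21.0755*y - 2.6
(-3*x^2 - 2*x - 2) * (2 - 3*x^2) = 9*x^4 + 6*x^3 - 4*x - 4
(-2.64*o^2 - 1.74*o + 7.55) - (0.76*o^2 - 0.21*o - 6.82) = -3.4*o^2 - 1.53*o + 14.37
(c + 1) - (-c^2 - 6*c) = c^2 + 7*c + 1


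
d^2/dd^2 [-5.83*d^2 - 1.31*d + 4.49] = -11.6600000000000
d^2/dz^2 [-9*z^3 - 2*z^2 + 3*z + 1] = -54*z - 4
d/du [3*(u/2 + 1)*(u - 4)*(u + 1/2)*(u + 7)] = 6*u^3 + 99*u^2/4 - 117*u/2 - 201/2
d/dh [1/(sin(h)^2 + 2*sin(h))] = -2*(sin(h) + 1)*cos(h)/((sin(h) + 2)^2*sin(h)^2)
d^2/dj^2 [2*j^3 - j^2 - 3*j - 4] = 12*j - 2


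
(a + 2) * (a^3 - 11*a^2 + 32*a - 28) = a^4 - 9*a^3 + 10*a^2 + 36*a - 56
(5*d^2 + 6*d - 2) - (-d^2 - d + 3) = 6*d^2 + 7*d - 5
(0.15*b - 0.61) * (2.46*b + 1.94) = 0.369*b^2 - 1.2096*b - 1.1834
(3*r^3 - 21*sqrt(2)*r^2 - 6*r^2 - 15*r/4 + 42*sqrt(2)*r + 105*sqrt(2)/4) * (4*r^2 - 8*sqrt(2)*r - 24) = 12*r^5 - 108*sqrt(2)*r^4 - 24*r^4 + 249*r^3 + 216*sqrt(2)*r^3 - 528*r^2 + 639*sqrt(2)*r^2 - 1008*sqrt(2)*r - 330*r - 630*sqrt(2)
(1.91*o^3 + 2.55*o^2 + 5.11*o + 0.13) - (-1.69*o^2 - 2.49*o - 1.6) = 1.91*o^3 + 4.24*o^2 + 7.6*o + 1.73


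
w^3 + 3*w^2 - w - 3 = (w - 1)*(w + 1)*(w + 3)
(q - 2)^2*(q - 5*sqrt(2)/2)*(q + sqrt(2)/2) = q^4 - 4*q^3 - 2*sqrt(2)*q^3 + 3*q^2/2 + 8*sqrt(2)*q^2 - 8*sqrt(2)*q + 10*q - 10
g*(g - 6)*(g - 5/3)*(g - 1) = g^4 - 26*g^3/3 + 53*g^2/3 - 10*g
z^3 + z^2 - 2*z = z*(z - 1)*(z + 2)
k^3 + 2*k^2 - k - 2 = (k - 1)*(k + 1)*(k + 2)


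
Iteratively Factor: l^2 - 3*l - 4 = (l - 4)*(l + 1)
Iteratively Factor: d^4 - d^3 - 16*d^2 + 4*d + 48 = (d + 2)*(d^3 - 3*d^2 - 10*d + 24) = (d - 2)*(d + 2)*(d^2 - d - 12) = (d - 4)*(d - 2)*(d + 2)*(d + 3)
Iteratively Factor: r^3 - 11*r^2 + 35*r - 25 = (r - 1)*(r^2 - 10*r + 25) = (r - 5)*(r - 1)*(r - 5)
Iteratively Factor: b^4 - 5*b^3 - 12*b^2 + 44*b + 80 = (b - 4)*(b^3 - b^2 - 16*b - 20) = (b - 5)*(b - 4)*(b^2 + 4*b + 4) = (b - 5)*(b - 4)*(b + 2)*(b + 2)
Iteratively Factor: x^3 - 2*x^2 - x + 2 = (x - 1)*(x^2 - x - 2) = (x - 1)*(x + 1)*(x - 2)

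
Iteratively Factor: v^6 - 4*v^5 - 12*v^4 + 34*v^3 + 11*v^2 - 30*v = (v + 3)*(v^5 - 7*v^4 + 9*v^3 + 7*v^2 - 10*v) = (v + 1)*(v + 3)*(v^4 - 8*v^3 + 17*v^2 - 10*v) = (v - 2)*(v + 1)*(v + 3)*(v^3 - 6*v^2 + 5*v) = v*(v - 2)*(v + 1)*(v + 3)*(v^2 - 6*v + 5) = v*(v - 2)*(v - 1)*(v + 1)*(v + 3)*(v - 5)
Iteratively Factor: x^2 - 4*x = (x)*(x - 4)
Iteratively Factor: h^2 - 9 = (h - 3)*(h + 3)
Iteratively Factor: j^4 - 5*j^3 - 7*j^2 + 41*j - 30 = (j + 3)*(j^3 - 8*j^2 + 17*j - 10) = (j - 5)*(j + 3)*(j^2 - 3*j + 2) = (j - 5)*(j - 2)*(j + 3)*(j - 1)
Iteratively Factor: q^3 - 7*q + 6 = (q + 3)*(q^2 - 3*q + 2) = (q - 1)*(q + 3)*(q - 2)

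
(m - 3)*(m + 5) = m^2 + 2*m - 15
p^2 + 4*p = p*(p + 4)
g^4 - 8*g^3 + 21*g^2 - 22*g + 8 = (g - 4)*(g - 2)*(g - 1)^2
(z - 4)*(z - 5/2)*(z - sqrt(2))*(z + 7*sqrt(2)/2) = z^4 - 13*z^3/2 + 5*sqrt(2)*z^3/2 - 65*sqrt(2)*z^2/4 + 3*z^2 + 25*sqrt(2)*z + 91*z/2 - 70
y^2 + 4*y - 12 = (y - 2)*(y + 6)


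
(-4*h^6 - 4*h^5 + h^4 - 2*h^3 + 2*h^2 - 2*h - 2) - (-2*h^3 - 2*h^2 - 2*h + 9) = -4*h^6 - 4*h^5 + h^4 + 4*h^2 - 11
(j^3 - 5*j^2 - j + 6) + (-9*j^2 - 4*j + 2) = j^3 - 14*j^2 - 5*j + 8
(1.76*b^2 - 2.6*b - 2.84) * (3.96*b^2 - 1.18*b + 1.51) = 6.9696*b^4 - 12.3728*b^3 - 5.5208*b^2 - 0.574800000000001*b - 4.2884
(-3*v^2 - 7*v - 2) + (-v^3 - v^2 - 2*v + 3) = -v^3 - 4*v^2 - 9*v + 1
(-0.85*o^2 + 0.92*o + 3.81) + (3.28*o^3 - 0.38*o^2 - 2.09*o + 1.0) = 3.28*o^3 - 1.23*o^2 - 1.17*o + 4.81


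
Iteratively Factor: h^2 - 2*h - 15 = (h + 3)*(h - 5)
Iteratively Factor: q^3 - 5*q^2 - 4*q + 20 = (q - 5)*(q^2 - 4) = (q - 5)*(q + 2)*(q - 2)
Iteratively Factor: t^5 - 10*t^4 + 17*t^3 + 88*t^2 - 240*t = (t)*(t^4 - 10*t^3 + 17*t^2 + 88*t - 240) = t*(t - 4)*(t^3 - 6*t^2 - 7*t + 60) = t*(t - 4)^2*(t^2 - 2*t - 15) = t*(t - 5)*(t - 4)^2*(t + 3)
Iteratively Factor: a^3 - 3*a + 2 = (a - 1)*(a^2 + a - 2) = (a - 1)^2*(a + 2)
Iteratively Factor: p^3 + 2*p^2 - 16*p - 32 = (p - 4)*(p^2 + 6*p + 8) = (p - 4)*(p + 2)*(p + 4)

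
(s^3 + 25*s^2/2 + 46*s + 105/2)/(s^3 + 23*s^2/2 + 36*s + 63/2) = (2*s + 5)/(2*s + 3)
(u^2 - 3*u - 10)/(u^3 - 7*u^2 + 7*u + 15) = (u + 2)/(u^2 - 2*u - 3)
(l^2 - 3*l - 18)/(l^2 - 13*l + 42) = (l + 3)/(l - 7)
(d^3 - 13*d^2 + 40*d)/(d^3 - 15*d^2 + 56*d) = (d - 5)/(d - 7)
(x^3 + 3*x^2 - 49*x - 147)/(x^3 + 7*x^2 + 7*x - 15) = (x^2 - 49)/(x^2 + 4*x - 5)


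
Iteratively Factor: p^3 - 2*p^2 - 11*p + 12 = (p - 4)*(p^2 + 2*p - 3) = (p - 4)*(p + 3)*(p - 1)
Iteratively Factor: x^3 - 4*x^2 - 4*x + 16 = (x + 2)*(x^2 - 6*x + 8) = (x - 4)*(x + 2)*(x - 2)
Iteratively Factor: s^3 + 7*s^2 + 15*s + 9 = (s + 3)*(s^2 + 4*s + 3) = (s + 3)^2*(s + 1)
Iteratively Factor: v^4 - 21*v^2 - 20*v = (v + 4)*(v^3 - 4*v^2 - 5*v) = (v + 1)*(v + 4)*(v^2 - 5*v) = (v - 5)*(v + 1)*(v + 4)*(v)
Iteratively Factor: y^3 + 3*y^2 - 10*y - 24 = (y + 2)*(y^2 + y - 12) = (y + 2)*(y + 4)*(y - 3)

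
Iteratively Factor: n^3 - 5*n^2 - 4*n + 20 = (n - 5)*(n^2 - 4) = (n - 5)*(n - 2)*(n + 2)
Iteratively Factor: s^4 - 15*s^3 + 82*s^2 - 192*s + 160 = (s - 4)*(s^3 - 11*s^2 + 38*s - 40) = (s - 4)^2*(s^2 - 7*s + 10) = (s - 4)^2*(s - 2)*(s - 5)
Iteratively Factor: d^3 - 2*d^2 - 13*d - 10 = (d - 5)*(d^2 + 3*d + 2) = (d - 5)*(d + 2)*(d + 1)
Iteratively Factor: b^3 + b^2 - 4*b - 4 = (b + 2)*(b^2 - b - 2) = (b + 1)*(b + 2)*(b - 2)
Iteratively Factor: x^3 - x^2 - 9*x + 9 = (x - 1)*(x^2 - 9) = (x - 3)*(x - 1)*(x + 3)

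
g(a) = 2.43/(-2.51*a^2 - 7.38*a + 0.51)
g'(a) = 2.43*(5.02*a + 7.38)/(-2.51*a^2 - 7.38*a + 0.51)^2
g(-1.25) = 0.42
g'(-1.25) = 0.08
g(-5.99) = -0.05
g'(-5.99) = -0.03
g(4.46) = -0.03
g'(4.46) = 0.01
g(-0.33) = 0.91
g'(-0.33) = 1.95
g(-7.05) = -0.03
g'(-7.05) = -0.01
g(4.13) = -0.03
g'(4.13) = 0.01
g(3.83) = -0.04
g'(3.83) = 0.02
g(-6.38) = -0.04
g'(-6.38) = -0.02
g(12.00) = -0.01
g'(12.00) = 0.00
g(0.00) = 4.76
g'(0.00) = 68.95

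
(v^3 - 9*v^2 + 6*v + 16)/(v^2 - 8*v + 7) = (v^3 - 9*v^2 + 6*v + 16)/(v^2 - 8*v + 7)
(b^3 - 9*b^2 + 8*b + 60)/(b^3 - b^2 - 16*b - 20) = (b - 6)/(b + 2)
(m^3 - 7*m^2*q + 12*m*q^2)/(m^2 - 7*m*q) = (m^2 - 7*m*q + 12*q^2)/(m - 7*q)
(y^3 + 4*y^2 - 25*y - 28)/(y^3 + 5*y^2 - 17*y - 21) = (y - 4)/(y - 3)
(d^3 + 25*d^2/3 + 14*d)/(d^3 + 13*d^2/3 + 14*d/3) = (d + 6)/(d + 2)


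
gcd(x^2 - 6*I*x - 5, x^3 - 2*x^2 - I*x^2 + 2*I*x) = x - I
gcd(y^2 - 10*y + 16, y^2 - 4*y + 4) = y - 2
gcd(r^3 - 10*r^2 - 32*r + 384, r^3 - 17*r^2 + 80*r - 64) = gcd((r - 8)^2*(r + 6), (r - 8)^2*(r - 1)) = r^2 - 16*r + 64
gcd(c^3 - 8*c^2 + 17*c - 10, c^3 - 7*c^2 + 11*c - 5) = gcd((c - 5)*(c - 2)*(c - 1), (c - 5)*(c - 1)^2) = c^2 - 6*c + 5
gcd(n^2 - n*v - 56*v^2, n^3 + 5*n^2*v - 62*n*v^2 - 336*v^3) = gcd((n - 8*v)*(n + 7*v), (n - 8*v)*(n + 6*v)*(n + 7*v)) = -n^2 + n*v + 56*v^2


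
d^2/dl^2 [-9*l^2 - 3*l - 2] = -18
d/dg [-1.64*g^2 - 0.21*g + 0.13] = -3.28*g - 0.21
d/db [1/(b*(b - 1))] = (1 - 2*b)/(b^2*(b^2 - 2*b + 1))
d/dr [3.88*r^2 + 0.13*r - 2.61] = 7.76*r + 0.13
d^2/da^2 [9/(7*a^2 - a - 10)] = 18*(49*a^2 - 7*a - (14*a - 1)^2 - 70)/(-7*a^2 + a + 10)^3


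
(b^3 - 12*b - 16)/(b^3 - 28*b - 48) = (-b^3 + 12*b + 16)/(-b^3 + 28*b + 48)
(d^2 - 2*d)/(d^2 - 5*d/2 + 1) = 2*d/(2*d - 1)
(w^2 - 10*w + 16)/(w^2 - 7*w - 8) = (w - 2)/(w + 1)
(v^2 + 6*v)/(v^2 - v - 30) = v*(v + 6)/(v^2 - v - 30)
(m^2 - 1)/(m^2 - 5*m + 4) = (m + 1)/(m - 4)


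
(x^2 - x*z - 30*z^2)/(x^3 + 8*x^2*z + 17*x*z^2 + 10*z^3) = (x - 6*z)/(x^2 + 3*x*z + 2*z^2)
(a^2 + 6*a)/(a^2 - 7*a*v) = (a + 6)/(a - 7*v)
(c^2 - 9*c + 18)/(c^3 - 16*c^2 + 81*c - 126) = 1/(c - 7)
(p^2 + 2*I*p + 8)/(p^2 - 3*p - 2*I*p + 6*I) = (p + 4*I)/(p - 3)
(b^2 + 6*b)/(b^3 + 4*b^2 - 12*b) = 1/(b - 2)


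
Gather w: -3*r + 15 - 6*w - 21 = -3*r - 6*w - 6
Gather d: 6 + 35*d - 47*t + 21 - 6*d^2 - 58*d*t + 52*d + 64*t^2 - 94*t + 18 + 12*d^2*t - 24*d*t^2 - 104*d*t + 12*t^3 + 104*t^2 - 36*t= d^2*(12*t - 6) + d*(-24*t^2 - 162*t + 87) + 12*t^3 + 168*t^2 - 177*t + 45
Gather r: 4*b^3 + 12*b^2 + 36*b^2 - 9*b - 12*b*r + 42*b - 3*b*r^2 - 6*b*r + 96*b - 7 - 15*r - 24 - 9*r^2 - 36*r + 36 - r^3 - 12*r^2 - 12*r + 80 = 4*b^3 + 48*b^2 + 129*b - r^3 + r^2*(-3*b - 21) + r*(-18*b - 63) + 85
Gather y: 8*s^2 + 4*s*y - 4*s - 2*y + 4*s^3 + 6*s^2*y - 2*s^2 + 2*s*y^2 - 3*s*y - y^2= 4*s^3 + 6*s^2 - 4*s + y^2*(2*s - 1) + y*(6*s^2 + s - 2)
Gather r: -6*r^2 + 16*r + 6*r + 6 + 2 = -6*r^2 + 22*r + 8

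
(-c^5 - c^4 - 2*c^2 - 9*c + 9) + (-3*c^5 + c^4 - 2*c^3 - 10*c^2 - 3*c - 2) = -4*c^5 - 2*c^3 - 12*c^2 - 12*c + 7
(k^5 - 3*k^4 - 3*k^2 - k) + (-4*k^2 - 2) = k^5 - 3*k^4 - 7*k^2 - k - 2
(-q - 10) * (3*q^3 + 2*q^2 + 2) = -3*q^4 - 32*q^3 - 20*q^2 - 2*q - 20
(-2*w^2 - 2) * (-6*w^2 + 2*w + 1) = 12*w^4 - 4*w^3 + 10*w^2 - 4*w - 2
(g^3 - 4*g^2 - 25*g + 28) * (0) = 0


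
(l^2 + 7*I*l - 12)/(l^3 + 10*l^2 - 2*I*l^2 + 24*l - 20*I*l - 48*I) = (l^2 + 7*I*l - 12)/(l^3 + l^2*(10 - 2*I) + l*(24 - 20*I) - 48*I)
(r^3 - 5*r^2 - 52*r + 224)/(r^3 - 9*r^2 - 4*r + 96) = (r + 7)/(r + 3)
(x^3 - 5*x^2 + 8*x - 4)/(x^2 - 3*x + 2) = x - 2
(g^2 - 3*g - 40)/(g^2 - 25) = (g - 8)/(g - 5)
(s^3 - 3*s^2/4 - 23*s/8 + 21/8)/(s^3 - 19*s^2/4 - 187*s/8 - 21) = (2*s^2 - 5*s + 3)/(2*s^2 - 13*s - 24)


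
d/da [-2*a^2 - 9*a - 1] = -4*a - 9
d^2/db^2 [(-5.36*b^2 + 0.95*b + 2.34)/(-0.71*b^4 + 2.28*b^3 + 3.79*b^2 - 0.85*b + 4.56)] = (16.211856*b^8 - 57.807348*b^7 + 85.5871760000001*b^6 + 60.52989*b^5 + 400.36569*b^4 - 1167.30507*b^3 - 702.652716*b^2 + 289.710612*b + 293.043324)/(0.357911*b^12 - 3.448044*b^11 + 5.340975*b^10 + 26.244615*b^9 - 43.662243*b^8 - 54.427746*b^7 - 6.32198199999998*b^6 - 221.248437*b^5 - 107.401665*b^4 - 53.473859*b^3 - 246.307032*b^2 + 53.02368*b - 94.818816)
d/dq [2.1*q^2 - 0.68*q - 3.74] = 4.2*q - 0.68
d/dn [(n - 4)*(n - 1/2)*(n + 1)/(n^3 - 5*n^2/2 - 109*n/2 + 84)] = 2*(2*n^4 - 208*n^3 + 861*n^2 - 1156*n - 202)/(4*n^6 - 20*n^5 - 411*n^4 + 1762*n^3 + 10201*n^2 - 36624*n + 28224)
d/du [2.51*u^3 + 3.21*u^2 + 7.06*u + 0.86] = 7.53*u^2 + 6.42*u + 7.06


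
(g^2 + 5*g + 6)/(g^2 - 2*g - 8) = (g + 3)/(g - 4)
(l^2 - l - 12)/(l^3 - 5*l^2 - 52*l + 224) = (l + 3)/(l^2 - l - 56)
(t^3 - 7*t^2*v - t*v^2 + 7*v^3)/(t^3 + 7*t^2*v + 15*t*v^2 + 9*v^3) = (t^2 - 8*t*v + 7*v^2)/(t^2 + 6*t*v + 9*v^2)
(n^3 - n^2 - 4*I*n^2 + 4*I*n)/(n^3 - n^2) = (n - 4*I)/n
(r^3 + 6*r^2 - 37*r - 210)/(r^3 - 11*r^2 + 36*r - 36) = (r^2 + 12*r + 35)/(r^2 - 5*r + 6)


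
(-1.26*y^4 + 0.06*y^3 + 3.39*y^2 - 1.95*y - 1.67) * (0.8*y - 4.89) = -1.008*y^5 + 6.2094*y^4 + 2.4186*y^3 - 18.1371*y^2 + 8.1995*y + 8.1663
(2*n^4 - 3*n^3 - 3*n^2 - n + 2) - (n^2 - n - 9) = 2*n^4 - 3*n^3 - 4*n^2 + 11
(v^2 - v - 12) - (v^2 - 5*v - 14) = 4*v + 2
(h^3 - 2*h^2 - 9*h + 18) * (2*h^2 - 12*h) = 2*h^5 - 16*h^4 + 6*h^3 + 144*h^2 - 216*h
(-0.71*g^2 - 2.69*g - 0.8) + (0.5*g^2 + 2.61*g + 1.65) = -0.21*g^2 - 0.0800000000000001*g + 0.85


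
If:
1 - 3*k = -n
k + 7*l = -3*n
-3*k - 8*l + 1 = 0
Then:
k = 17/59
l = 1/59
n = -8/59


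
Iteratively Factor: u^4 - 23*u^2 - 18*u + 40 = (u + 2)*(u^3 - 2*u^2 - 19*u + 20) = (u + 2)*(u + 4)*(u^2 - 6*u + 5) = (u - 1)*(u + 2)*(u + 4)*(u - 5)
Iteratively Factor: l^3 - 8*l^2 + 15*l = (l - 5)*(l^2 - 3*l) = l*(l - 5)*(l - 3)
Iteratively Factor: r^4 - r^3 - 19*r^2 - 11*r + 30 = (r - 5)*(r^3 + 4*r^2 + r - 6) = (r - 5)*(r + 3)*(r^2 + r - 2) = (r - 5)*(r - 1)*(r + 3)*(r + 2)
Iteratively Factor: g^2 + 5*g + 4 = (g + 1)*(g + 4)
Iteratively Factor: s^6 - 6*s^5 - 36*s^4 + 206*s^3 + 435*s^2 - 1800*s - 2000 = (s + 1)*(s^5 - 7*s^4 - 29*s^3 + 235*s^2 + 200*s - 2000) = (s - 5)*(s + 1)*(s^4 - 2*s^3 - 39*s^2 + 40*s + 400) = (s - 5)^2*(s + 1)*(s^3 + 3*s^2 - 24*s - 80) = (s - 5)^3*(s + 1)*(s^2 + 8*s + 16) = (s - 5)^3*(s + 1)*(s + 4)*(s + 4)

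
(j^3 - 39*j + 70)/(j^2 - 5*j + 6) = (j^2 + 2*j - 35)/(j - 3)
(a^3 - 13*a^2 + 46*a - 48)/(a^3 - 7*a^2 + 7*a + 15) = (a^2 - 10*a + 16)/(a^2 - 4*a - 5)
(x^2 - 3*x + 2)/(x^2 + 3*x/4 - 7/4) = 4*(x - 2)/(4*x + 7)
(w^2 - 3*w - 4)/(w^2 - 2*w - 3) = (w - 4)/(w - 3)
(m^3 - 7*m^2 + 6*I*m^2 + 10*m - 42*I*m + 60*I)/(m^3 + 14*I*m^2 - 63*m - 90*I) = (m^2 - 7*m + 10)/(m^2 + 8*I*m - 15)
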